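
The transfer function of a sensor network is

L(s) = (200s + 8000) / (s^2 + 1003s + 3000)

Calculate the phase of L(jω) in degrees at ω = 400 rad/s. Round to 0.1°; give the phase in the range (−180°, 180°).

-27.1°

Substitute s = j400:
Numerator: 200(j400) + 8000 = 8000 + j80000
Denominator: (j400)^2 + 1003(j400) + 3000 = -157000 + j401200
|N| = √(8000² + 80000²) ≈ 80399, ∠N ≈ 84.29°
|D| = √(157000² + 401200²) ≈ 4.3083e+05, ∠D ≈ 111.37°
∠L = 84.29° − 111.37° = -27.08°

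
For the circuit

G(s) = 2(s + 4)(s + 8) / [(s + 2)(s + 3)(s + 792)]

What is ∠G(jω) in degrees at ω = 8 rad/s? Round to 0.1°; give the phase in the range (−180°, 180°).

-37.6°

At s = jω = j8:
zero (s+4): 4 + j8 → |·| = √(4²+8²) = √80 ≈ 8.9443, ∠ = arctan(8/4) ≈ 63.43°
zero (s+8): 8 + j8 → |·| = √(8²+8²) = √128 ≈ 11.314, ∠ = arctan(8/8) ≈ 45.00°
pole (s+2): 2 + j8 → |·| = √(2²+8²) = √68 ≈ 8.2462, ∠ = arctan(8/2) ≈ 75.96°
pole (s+3): 3 + j8 → |·| = √(3²+8²) = √73 ≈ 8.544, ∠ = arctan(8/3) ≈ 69.44°
pole (s+792): 792 + j8 → |·| = √(792²+8²) = √627328 ≈ 792.04, ∠ = arctan(8/792) ≈ 0.58°
∠G = 108.43° − 145.98° = -37.55°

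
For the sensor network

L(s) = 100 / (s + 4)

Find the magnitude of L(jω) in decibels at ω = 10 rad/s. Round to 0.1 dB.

Substitute s = j10:
Numerator: 100 = 100 + j0
Denominator: (j10) + 4 = 4 + j10
|N| = √(100² + 0²) ≈ 100, ∠N ≈ 0.00°
|D| = √(4² + 10²) ≈ 10.77, ∠D ≈ 68.20°
|L| = 100 / 10.77 ≈ 9.2851
Gain = 20 log₁₀(9.2851) ≈ 19.36 dB

19.4 dB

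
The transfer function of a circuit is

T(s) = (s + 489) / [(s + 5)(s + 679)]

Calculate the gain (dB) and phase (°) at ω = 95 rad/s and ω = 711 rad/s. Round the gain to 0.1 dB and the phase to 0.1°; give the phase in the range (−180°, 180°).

ω = 95: -42.3 dB, -84.0°; ω = 711: -58.2 dB, -80.4°

At s = jω = j95:
zero (s+489): 489 + j95 → |·| = √(489²+95²) = √248146 ≈ 498.14, ∠ = arctan(95/489) ≈ 10.99°
pole (s+5): 5 + j95 → |·| = √(5²+95²) = √9050 ≈ 95.131, ∠ = arctan(95/5) ≈ 86.99°
pole (s+679): 679 + j95 → |·| = √(679²+95²) = √470066 ≈ 685.61, ∠ = arctan(95/679) ≈ 7.96°
|T| = 1 · 498.14 / 65223 ≈ 0.0076375
Gain = 20 log₁₀(0.0076375) ≈ -42.34 dB
∠T = 10.99° − 94.95° = -83.96°

At s = jω = j711:
zero (s+489): 489 + j711 → |·| = √(489²+711²) = √744642 ≈ 862.93, ∠ = arctan(711/489) ≈ 55.48°
pole (s+5): 5 + j711 → |·| = √(5²+711²) = √505546 ≈ 711.02, ∠ = arctan(711/5) ≈ 89.60°
pole (s+679): 679 + j711 → |·| = √(679²+711²) = √966562 ≈ 983.14, ∠ = arctan(711/679) ≈ 46.32°
|T| = 1 · 862.93 / 6.9903e+05 ≈ 0.0012345
Gain = 20 log₁₀(0.0012345) ≈ -58.17 dB
∠T = 55.48° − 135.92° = -80.44°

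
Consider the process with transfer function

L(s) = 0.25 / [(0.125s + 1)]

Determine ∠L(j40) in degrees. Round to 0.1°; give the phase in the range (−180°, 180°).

At ω = 40 rad/s:
pole (1 + j40·0.125) = 1 + j5 → |·| ≈ 5.099, ∠ ≈ 78.69°
∠L = (0°) − (78.69°) = -78.69°

-78.7°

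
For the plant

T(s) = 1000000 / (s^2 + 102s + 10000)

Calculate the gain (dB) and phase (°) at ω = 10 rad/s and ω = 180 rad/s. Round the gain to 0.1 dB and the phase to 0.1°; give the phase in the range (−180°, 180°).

ω = 10: 40.0 dB, -5.9°; ω = 180: 30.8 dB, -140.7°

At s = jω = j10:
quadratic: (j10)² + 102·j10 + 10000 = 9900 + j1020 → |·| ≈ 9952.4, ∠ ≈ 5.88°
|T| = 1000000 / 9952.4 ≈ 100.48
Gain = 20 log₁₀(100.48) ≈ 40.04 dB
∠T = 0.00° − 5.88° = -5.88°

At s = jω = j180:
quadratic: (j180)² + 102·j180 + 10000 = -22400 + j18360 → |·| ≈ 28963, ∠ ≈ 140.66°
|T| = 1000000 / 28963 ≈ 34.527
Gain = 20 log₁₀(34.527) ≈ 30.76 dB
∠T = 0.00° − 140.66° = -140.66°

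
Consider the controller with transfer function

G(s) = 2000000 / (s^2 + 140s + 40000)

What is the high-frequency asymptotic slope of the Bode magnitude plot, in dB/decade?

Each pole contributes −20 dB/decade at high frequency; each zero contributes +20 dB/decade.
Net: 0 zero(s) − 2 pole(s) → -40 dB/decade.

-40 dB/decade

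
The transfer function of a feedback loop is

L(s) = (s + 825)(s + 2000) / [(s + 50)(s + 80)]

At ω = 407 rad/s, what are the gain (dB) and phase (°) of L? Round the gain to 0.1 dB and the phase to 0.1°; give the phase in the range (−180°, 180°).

20.9 dB, -124.1°

At s = jω = j407:
zero (s+825): 825 + j407 → |·| = √(825²+407²) = √846274 ≈ 919.93, ∠ = arctan(407/825) ≈ 26.26°
zero (s+2000): 2000 + j407 → |·| = √(2000²+407²) = √4165649 ≈ 2041, ∠ = arctan(407/2000) ≈ 11.50°
pole (s+50): 50 + j407 → |·| = √(50²+407²) = √168149 ≈ 410.06, ∠ = arctan(407/50) ≈ 83.00°
pole (s+80): 80 + j407 → |·| = √(80²+407²) = √172049 ≈ 414.79, ∠ = arctan(407/80) ≈ 78.88°
|L| = 1 · 1.8776e+06 / 1.7009e+05 ≈ 11.039
Gain = 20 log₁₀(11.039) ≈ 20.86 dB
∠L = 37.76° − 161.88° = -124.12°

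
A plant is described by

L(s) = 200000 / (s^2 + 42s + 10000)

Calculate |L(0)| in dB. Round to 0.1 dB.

L(0) = 200000 / 10000 = 20
20 log₁₀(20) ≈ 26.02 dB

26.0 dB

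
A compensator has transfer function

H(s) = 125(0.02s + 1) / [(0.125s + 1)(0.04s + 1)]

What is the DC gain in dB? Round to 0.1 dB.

41.9 dB

H(0) = 125 · 1 / 1 = 125
20 log₁₀(125) ≈ 41.94 dB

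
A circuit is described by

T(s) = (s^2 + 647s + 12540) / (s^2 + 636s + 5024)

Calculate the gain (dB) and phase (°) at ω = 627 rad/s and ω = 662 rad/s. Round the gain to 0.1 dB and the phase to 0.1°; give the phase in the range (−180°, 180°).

Substitute s = j627:
Numerator: (j627)^2 + 647(j627) + 12540 = -380589 + j405669
Denominator: (j627)^2 + 636(j627) + 5024 = -388105 + j398772
|N| = √(380589² + 405669²) ≈ 5.5625e+05, ∠N ≈ 133.17°
|D| = √(388105² + 398772²) ≈ 5.5646e+05, ∠D ≈ 134.22°
|T| = 5.5625e+05 / 5.5646e+05 ≈ 0.99962
Gain = 20 log₁₀(0.99962) ≈ -0.00 dB
∠T = 133.17° − 134.22° = -1.05°

Substitute s = j662:
Numerator: (j662)^2 + 647(j662) + 12540 = -425704 + j428314
Denominator: (j662)^2 + 636(j662) + 5024 = -433220 + j421032
|N| = √(425704² + 428314²) ≈ 6.0388e+05, ∠N ≈ 134.82°
|D| = √(433220² + 421032²) ≈ 6.0411e+05, ∠D ≈ 135.82°
|T| = 6.0388e+05 / 6.0411e+05 ≈ 0.99962
Gain = 20 log₁₀(0.99962) ≈ -0.00 dB
∠T = 134.82° − 135.82° = -1.00°

ω = 627: -0.0 dB, -1.1°; ω = 662: -0.0 dB, -1.0°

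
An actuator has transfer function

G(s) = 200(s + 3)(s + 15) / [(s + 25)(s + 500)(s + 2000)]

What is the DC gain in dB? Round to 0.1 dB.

-68.9 dB

G(0) = 200·3·15 / (25·500·2000) ≈ 0.00036
20 log₁₀(0.00036) ≈ -68.87 dB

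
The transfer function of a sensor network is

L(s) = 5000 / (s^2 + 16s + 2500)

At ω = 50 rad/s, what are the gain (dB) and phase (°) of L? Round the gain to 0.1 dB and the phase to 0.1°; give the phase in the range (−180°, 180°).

At s = jω = j50:
quadratic: (j50)² + 16·j50 + 2500 = 0 + j800 → |·| ≈ 800, ∠ ≈ 90.00°
|L| = 5000 / 800 ≈ 6.25
Gain = 20 log₁₀(6.25) ≈ 15.92 dB
∠L = 0.00° − 90.00° = -90.00°

15.9 dB, -90.0°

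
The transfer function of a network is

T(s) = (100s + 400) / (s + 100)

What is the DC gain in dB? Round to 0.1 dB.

T(0) = 400 / 100 = 4
20 log₁₀(4) ≈ 12.04 dB

12.0 dB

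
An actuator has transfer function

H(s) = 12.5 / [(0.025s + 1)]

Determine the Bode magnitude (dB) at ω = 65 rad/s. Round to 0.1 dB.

16.3 dB

At ω = 65 rad/s:
pole (1 + j65·0.025) = 1 + j1.625 → |·| ≈ 1.908, ∠ ≈ 58.39°
|H| = 12.5 · 1 / (1.908) ≈ 6.5514
Gain = 20 log₁₀(6.5514) ≈ 16.33 dB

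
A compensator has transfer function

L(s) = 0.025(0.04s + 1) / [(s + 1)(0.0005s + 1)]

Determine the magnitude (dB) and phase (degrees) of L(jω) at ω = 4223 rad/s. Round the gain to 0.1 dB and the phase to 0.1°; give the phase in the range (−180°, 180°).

At ω = 4223 rad/s:
zero (1 + j4223·0.04) = 1 + j168.92 → |·| ≈ 168.92, ∠ ≈ 89.66°
pole (1 + j4223·1) = 1 + j4223 → |·| ≈ 4223, ∠ ≈ 89.99°
pole (1 + j4223·0.0005) = 1 + j2.1115 → |·| ≈ 2.3363, ∠ ≈ 64.66°
|L| = 0.025 · 168.92 / (4223 · 2.3363) ≈ 0.00042803
Gain = 20 log₁₀(0.00042803) ≈ -67.37 dB
∠L = (89.66°) − (89.99° + 64.66°) = -64.99°

-67.4 dB, -65.0°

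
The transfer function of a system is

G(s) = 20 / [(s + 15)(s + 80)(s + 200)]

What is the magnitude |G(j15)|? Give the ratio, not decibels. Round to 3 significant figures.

At s = jω = j15:
pole (s+15): 15 + j15 → |·| = √(15²+15²) = √450 ≈ 21.213, ∠ = arctan(15/15) ≈ 45.00°
pole (s+80): 80 + j15 → |·| = √(80²+15²) = √6625 ≈ 81.394, ∠ = arctan(15/80) ≈ 10.62°
pole (s+200): 200 + j15 → |·| = √(200²+15²) = √40225 ≈ 200.56, ∠ = arctan(15/200) ≈ 4.29°
|G| = 20 / 3.4629e+05 ≈ 5.7755e-05

5.78e-05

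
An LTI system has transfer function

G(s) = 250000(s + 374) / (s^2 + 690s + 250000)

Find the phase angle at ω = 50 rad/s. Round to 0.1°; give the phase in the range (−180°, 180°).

-0.3°

At s = jω = j50:
zero (s+374): 374 + j50 → |·| = √(374²+50²) = √142376 ≈ 377.33, ∠ = arctan(50/374) ≈ 7.61°
quadratic: (j50)² + 690·j50 + 250000 = 247500 + j34500 → |·| ≈ 2.4989e+05, ∠ ≈ 7.94°
∠G = 7.61° − 7.94° = -0.33°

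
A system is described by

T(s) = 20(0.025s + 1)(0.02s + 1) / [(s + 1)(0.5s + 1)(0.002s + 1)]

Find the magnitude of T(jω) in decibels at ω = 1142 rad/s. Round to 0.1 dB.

At ω = 1142 rad/s:
zero (1 + j1142·0.025) = 1 + j28.55 → |·| ≈ 28.568, ∠ ≈ 87.99°
zero (1 + j1142·0.02) = 1 + j22.84 → |·| ≈ 22.862, ∠ ≈ 87.49°
pole (1 + j1142·1) = 1 + j1142 → |·| ≈ 1142, ∠ ≈ 89.95°
pole (1 + j1142·0.5) = 1 + j571 → |·| ≈ 571, ∠ ≈ 89.90°
pole (1 + j1142·0.002) = 1 + j2.284 → |·| ≈ 2.4933, ∠ ≈ 66.35°
|T| = 20 · 28.568 · 22.862 / (1142 · 571 · 2.4933) ≈ 0.0080343
Gain = 20 log₁₀(0.0080343) ≈ -41.90 dB

-41.9 dB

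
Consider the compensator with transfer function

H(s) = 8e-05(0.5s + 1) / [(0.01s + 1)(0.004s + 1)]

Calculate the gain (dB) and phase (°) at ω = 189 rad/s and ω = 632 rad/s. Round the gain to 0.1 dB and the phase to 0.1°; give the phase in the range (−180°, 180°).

ω = 189: -51.0 dB, -9.8°; ω = 632: -56.8 dB, -59.6°

At ω = 189 rad/s:
zero (1 + j189·0.5) = 1 + j94.5 → |·| ≈ 94.505, ∠ ≈ 89.39°
pole (1 + j189·0.01) = 1 + j1.89 → |·| ≈ 2.1382, ∠ ≈ 62.12°
pole (1 + j189·0.004) = 1 + j0.756 → |·| ≈ 1.2536, ∠ ≈ 37.09°
|H| = 8e-05 · 94.505 / (2.1382 · 1.2536) ≈ 0.0028206
Gain = 20 log₁₀(0.0028206) ≈ -50.99 dB
∠H = (89.39°) − (62.12° + 37.09°) = -9.82°

At ω = 632 rad/s:
zero (1 + j632·0.5) = 1 + j316 → |·| ≈ 316, ∠ ≈ 89.82°
pole (1 + j632·0.01) = 1 + j6.32 → |·| ≈ 6.3986, ∠ ≈ 81.01°
pole (1 + j632·0.004) = 1 + j2.528 → |·| ≈ 2.7186, ∠ ≈ 68.42°
|H| = 8e-05 · 316 / (6.3986 · 2.7186) ≈ 0.0014533
Gain = 20 log₁₀(0.0014533) ≈ -56.75 dB
∠H = (89.82°) − (81.01° + 68.42°) = -59.61°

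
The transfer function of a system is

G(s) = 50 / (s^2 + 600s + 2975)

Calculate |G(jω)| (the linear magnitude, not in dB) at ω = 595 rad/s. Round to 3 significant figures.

Substitute s = j595:
Numerator: 50 = 50 + j0
Denominator: (j595)^2 + 600(j595) + 2975 = -351050 + j357000
|N| = √(50² + 0²) ≈ 50, ∠N ≈ 0.00°
|D| = √(351050² + 357000²) ≈ 5.0068e+05, ∠D ≈ 134.52°
|G| = 50 / 5.0068e+05 ≈ 9.9864e-05

9.99e-05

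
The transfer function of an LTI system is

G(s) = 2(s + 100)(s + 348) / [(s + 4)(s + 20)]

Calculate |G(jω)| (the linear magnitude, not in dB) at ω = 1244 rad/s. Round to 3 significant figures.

2.08

At s = jω = j1244:
zero (s+100): 100 + j1244 → |·| = √(100²+1244²) = √1557536 ≈ 1248, ∠ = arctan(1244/100) ≈ 85.40°
zero (s+348): 348 + j1244 → |·| = √(348²+1244²) = √1668640 ≈ 1291.8, ∠ = arctan(1244/348) ≈ 74.37°
pole (s+4): 4 + j1244 → |·| = √(4²+1244²) = √1547552 ≈ 1244, ∠ = arctan(1244/4) ≈ 89.82°
pole (s+20): 20 + j1244 → |·| = √(20²+1244²) = √1547936 ≈ 1244.2, ∠ = arctan(1244/20) ≈ 89.08°
|G| = 2 · 1.6122e+06 / 1.5478e+06 ≈ 2.0832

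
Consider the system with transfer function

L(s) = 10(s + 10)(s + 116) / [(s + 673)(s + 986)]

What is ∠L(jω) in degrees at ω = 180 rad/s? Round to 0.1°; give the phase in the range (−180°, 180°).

118.7°

At s = jω = j180:
zero (s+10): 10 + j180 → |·| = √(10²+180²) = √32500 ≈ 180.28, ∠ = arctan(180/10) ≈ 86.82°
zero (s+116): 116 + j180 → |·| = √(116²+180²) = √45856 ≈ 214.14, ∠ = arctan(180/116) ≈ 57.20°
pole (s+673): 673 + j180 → |·| = √(673²+180²) = √485329 ≈ 696.66, ∠ = arctan(180/673) ≈ 14.97°
pole (s+986): 986 + j180 → |·| = √(986²+180²) = √1004596 ≈ 1002.3, ∠ = arctan(180/986) ≈ 10.35°
∠L = 144.02° − 25.32° = 118.70°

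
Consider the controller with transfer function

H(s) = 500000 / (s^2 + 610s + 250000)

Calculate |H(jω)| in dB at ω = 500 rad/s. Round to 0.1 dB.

At s = jω = j500:
quadratic: (j500)² + 610·j500 + 250000 = 0 + j305000 → |·| ≈ 3.05e+05, ∠ ≈ 90.00°
|H| = 500000 / 3.05e+05 ≈ 1.6393
Gain = 20 log₁₀(1.6393) ≈ 4.29 dB

4.3 dB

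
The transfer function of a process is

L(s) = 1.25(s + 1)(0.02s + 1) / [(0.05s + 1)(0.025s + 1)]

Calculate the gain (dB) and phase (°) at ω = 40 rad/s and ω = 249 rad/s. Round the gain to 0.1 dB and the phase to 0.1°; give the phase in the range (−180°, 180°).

At ω = 40 rad/s:
zero (1 + j40·1) = 1 + j40 → |·| ≈ 40.012, ∠ ≈ 88.57°
zero (1 + j40·0.02) = 1 + j0.8 → |·| ≈ 1.2806, ∠ ≈ 38.66°
pole (1 + j40·0.05) = 1 + j2 → |·| ≈ 2.2361, ∠ ≈ 63.43°
pole (1 + j40·0.025) = 1 + j1 → |·| ≈ 1.4142, ∠ ≈ 45.00°
|L| = 1.25 · 40.012 · 1.2806 / (2.2361 · 1.4142) ≈ 20.254
Gain = 20 log₁₀(20.254) ≈ 26.13 dB
∠L = (88.57° + 38.66°) − (63.43° + 45.00°) = 18.80°

At ω = 249 rad/s:
zero (1 + j249·1) = 1 + j249 → |·| ≈ 249, ∠ ≈ 89.77°
zero (1 + j249·0.02) = 1 + j4.98 → |·| ≈ 5.0794, ∠ ≈ 78.65°
pole (1 + j249·0.05) = 1 + j12.45 → |·| ≈ 12.49, ∠ ≈ 85.41°
pole (1 + j249·0.025) = 1 + j6.225 → |·| ≈ 6.3048, ∠ ≈ 80.87°
|L| = 1.25 · 249 · 5.0794 / (12.49 · 6.3048) ≈ 20.077
Gain = 20 log₁₀(20.077) ≈ 26.05 dB
∠L = (89.77° + 78.65°) − (85.41° + 80.87°) = 2.14°

ω = 40: 26.1 dB, 18.8°; ω = 249: 26.1 dB, 2.1°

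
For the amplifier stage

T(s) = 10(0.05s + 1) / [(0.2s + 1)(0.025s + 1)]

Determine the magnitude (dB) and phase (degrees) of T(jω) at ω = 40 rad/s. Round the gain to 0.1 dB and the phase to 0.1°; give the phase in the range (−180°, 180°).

5.9 dB, -64.4°

At ω = 40 rad/s:
zero (1 + j40·0.05) = 1 + j2 → |·| ≈ 2.2361, ∠ ≈ 63.43°
pole (1 + j40·0.2) = 1 + j8 → |·| ≈ 8.0623, ∠ ≈ 82.87°
pole (1 + j40·0.025) = 1 + j1 → |·| ≈ 1.4142, ∠ ≈ 45.00°
|T| = 10 · 2.2361 / (8.0623 · 1.4142) ≈ 1.9612
Gain = 20 log₁₀(1.9612) ≈ 5.85 dB
∠T = (63.43°) − (82.87° + 45.00°) = -64.44°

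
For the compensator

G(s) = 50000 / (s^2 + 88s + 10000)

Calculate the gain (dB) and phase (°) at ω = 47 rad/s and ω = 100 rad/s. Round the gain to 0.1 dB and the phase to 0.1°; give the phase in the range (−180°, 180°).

ω = 47: 15.1 dB, -28.0°; ω = 100: 15.1 dB, -90.0°

At s = jω = j47:
quadratic: (j47)² + 88·j47 + 10000 = 7791 + j4136 → |·| ≈ 8820.8, ∠ ≈ 27.96°
|G| = 50000 / 8820.8 ≈ 5.6684
Gain = 20 log₁₀(5.6684) ≈ 15.07 dB
∠G = 0.00° − 27.96° = -27.96°

At s = jω = j100:
quadratic: (j100)² + 88·j100 + 10000 = 0 + j8800 → |·| ≈ 8800, ∠ ≈ 90.00°
|G| = 50000 / 8800 ≈ 5.6818
Gain = 20 log₁₀(5.6818) ≈ 15.09 dB
∠G = 0.00° − 90.00° = -90.00°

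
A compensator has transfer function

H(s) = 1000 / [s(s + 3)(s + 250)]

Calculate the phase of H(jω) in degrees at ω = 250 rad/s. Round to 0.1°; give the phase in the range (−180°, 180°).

At s = jω = j250:
pole (s+3): 3 + j250 → |·| = √(3²+250²) = √62509 ≈ 250.02, ∠ = arctan(250/3) ≈ 89.31°
pole (s+250): 250 + j250 → |·| = √(250²+250²) = √125000 ≈ 353.55, ∠ = arctan(250/250) ≈ 45.00°
pole at origin: |s| = 250, ∠ = 90.00° (in denominator)
∠H = 0.00° − 224.31° = -224.31° ≡ 135.69° (principal value)

135.7°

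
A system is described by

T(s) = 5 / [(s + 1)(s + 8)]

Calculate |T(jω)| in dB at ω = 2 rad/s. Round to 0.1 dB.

-11.3 dB

At s = jω = j2:
pole (s+1): 1 + j2 → |·| = √(1²+2²) = √5 ≈ 2.2361, ∠ = arctan(2/1) ≈ 63.43°
pole (s+8): 8 + j2 → |·| = √(8²+2²) = √68 ≈ 8.2462, ∠ = arctan(2/8) ≈ 14.04°
|T| = 5 / 18.439 ≈ 0.27116
Gain = 20 log₁₀(0.27116) ≈ -11.34 dB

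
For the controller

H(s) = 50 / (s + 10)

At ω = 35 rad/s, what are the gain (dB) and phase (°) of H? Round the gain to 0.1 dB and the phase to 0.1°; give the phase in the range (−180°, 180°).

2.8 dB, -74.1°

At s = jω = j35:
pole (s+10): 10 + j35 → |·| = √(10²+35²) = √1325 ≈ 36.401, ∠ = arctan(35/10) ≈ 74.05°
|H| = 50 / 36.401 ≈ 1.3736
Gain = 20 log₁₀(1.3736) ≈ 2.76 dB
∠H = 0.00° − 74.05° = -74.05°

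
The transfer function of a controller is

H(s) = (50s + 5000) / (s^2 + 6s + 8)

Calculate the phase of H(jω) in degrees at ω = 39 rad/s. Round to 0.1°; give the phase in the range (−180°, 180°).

Substitute s = j39:
Numerator: 50(j39) + 5000 = 5000 + j1950
Denominator: (j39)^2 + 6(j39) + 8 = -1513 + j234
|N| = √(5000² + 1950²) ≈ 5366.8, ∠N ≈ 21.31°
|D| = √(1513² + 234²) ≈ 1531, ∠D ≈ 171.21°
∠H = 21.31° − 171.21° = -149.90°

-149.9°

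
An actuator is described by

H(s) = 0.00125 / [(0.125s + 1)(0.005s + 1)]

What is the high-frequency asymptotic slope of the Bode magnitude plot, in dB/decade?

Each pole contributes −20 dB/decade at high frequency; each zero contributes +20 dB/decade.
Net: 0 zero(s) − 2 pole(s) → -40 dB/decade.

-40 dB/decade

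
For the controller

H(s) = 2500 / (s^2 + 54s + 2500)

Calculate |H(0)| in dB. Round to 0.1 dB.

0.0 dB

H(0) = 2500 / 2500 = 1
20 log₁₀(1) ≈ 0.00 dB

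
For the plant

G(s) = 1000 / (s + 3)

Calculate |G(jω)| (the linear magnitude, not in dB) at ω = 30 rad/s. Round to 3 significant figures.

Substitute s = j30:
Numerator: 1000 = 1000 + j0
Denominator: (j30) + 3 = 3 + j30
|N| = √(1000² + 0²) ≈ 1000, ∠N ≈ 0.00°
|D| = √(3² + 30²) ≈ 30.15, ∠D ≈ 84.29°
|G| = 1000 / 30.15 ≈ 33.167

33.2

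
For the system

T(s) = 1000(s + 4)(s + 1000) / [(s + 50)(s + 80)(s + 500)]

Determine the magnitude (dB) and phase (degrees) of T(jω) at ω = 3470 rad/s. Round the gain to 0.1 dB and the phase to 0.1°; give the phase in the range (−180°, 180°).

At s = jω = j3470:
zero (s+4): 4 + j3470 → |·| = √(4²+3470²) = √12040916 ≈ 3470, ∠ = arctan(3470/4) ≈ 89.93°
zero (s+1000): 1000 + j3470 → |·| = √(1000²+3470²) = √13040900 ≈ 3611.2, ∠ = arctan(3470/1000) ≈ 73.92°
pole (s+50): 50 + j3470 → |·| = √(50²+3470²) = √12043400 ≈ 3470.4, ∠ = arctan(3470/50) ≈ 89.17°
pole (s+80): 80 + j3470 → |·| = √(80²+3470²) = √12047300 ≈ 3470.9, ∠ = arctan(3470/80) ≈ 88.68°
pole (s+500): 500 + j3470 → |·| = √(500²+3470²) = √12290900 ≈ 3505.8, ∠ = arctan(3470/500) ≈ 81.80°
|T| = 1000 · 1.2531e+07 / 4.2229e+10 ≈ 0.29674
Gain = 20 log₁₀(0.29674) ≈ -10.55 dB
∠T = 163.85° − 259.65° = -95.80°

-10.6 dB, -95.8°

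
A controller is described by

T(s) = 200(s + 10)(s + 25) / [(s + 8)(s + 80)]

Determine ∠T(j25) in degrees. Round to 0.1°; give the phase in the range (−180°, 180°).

At s = jω = j25:
zero (s+10): 10 + j25 → |·| = √(10²+25²) = √725 ≈ 26.926, ∠ = arctan(25/10) ≈ 68.20°
zero (s+25): 25 + j25 → |·| = √(25²+25²) = √1250 ≈ 35.355, ∠ = arctan(25/25) ≈ 45.00°
pole (s+8): 8 + j25 → |·| = √(8²+25²) = √689 ≈ 26.249, ∠ = arctan(25/8) ≈ 72.26°
pole (s+80): 80 + j25 → |·| = √(80²+25²) = √7025 ≈ 83.815, ∠ = arctan(25/80) ≈ 17.35°
∠T = 113.20° − 89.61° = 23.59°

23.6°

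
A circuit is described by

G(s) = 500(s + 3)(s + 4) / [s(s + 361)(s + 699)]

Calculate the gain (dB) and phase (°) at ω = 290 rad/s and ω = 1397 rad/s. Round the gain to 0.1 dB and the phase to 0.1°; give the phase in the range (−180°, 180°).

ω = 290: -7.7 dB, 27.3°; ω = 1397: -10.2 dB, -49.2°

At s = jω = j290:
zero (s+3): 3 + j290 → |·| = √(3²+290²) = √84109 ≈ 290.02, ∠ = arctan(290/3) ≈ 89.41°
zero (s+4): 4 + j290 → |·| = √(4²+290²) = √84116 ≈ 290.03, ∠ = arctan(290/4) ≈ 89.21°
pole (s+361): 361 + j290 → |·| = √(361²+290²) = √214421 ≈ 463.06, ∠ = arctan(290/361) ≈ 38.78°
pole (s+699): 699 + j290 → |·| = √(699²+290²) = √572701 ≈ 756.77, ∠ = arctan(290/699) ≈ 22.53°
pole at origin: |s| = 290, ∠ = 90.00° (in denominator)
|G| = 500 · 84115 / 1.0162e+08 ≈ 0.41387
Gain = 20 log₁₀(0.41387) ≈ -7.66 dB
∠G = 178.62° − 151.31° = 27.31°

At s = jω = j1397:
zero (s+3): 3 + j1397 → |·| = √(3²+1397²) = √1951618 ≈ 1397, ∠ = arctan(1397/3) ≈ 89.88°
zero (s+4): 4 + j1397 → |·| = √(4²+1397²) = √1951625 ≈ 1397, ∠ = arctan(1397/4) ≈ 89.84°
pole (s+361): 361 + j1397 → |·| = √(361²+1397²) = √2081930 ≈ 1442.9, ∠ = arctan(1397/361) ≈ 75.51°
pole (s+699): 699 + j1397 → |·| = √(699²+1397²) = √2440210 ≈ 1562.1, ∠ = arctan(1397/699) ≈ 63.42°
pole at origin: |s| = 1397, ∠ = 90.00° (in denominator)
|G| = 500 · 1.9516e+06 / 3.1488e+09 ≈ 0.3099
Gain = 20 log₁₀(0.3099) ≈ -10.18 dB
∠G = 179.72° − 228.93° = -49.21°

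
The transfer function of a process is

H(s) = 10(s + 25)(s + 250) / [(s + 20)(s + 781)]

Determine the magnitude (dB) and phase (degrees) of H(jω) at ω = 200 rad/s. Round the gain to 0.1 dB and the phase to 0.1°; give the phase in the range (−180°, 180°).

At s = jω = j200:
zero (s+25): 25 + j200 → |·| = √(25²+200²) = √40625 ≈ 201.56, ∠ = arctan(200/25) ≈ 82.87°
zero (s+250): 250 + j200 → |·| = √(250²+200²) = √102500 ≈ 320.16, ∠ = arctan(200/250) ≈ 38.66°
pole (s+20): 20 + j200 → |·| = √(20²+200²) = √40400 ≈ 201, ∠ = arctan(200/20) ≈ 84.29°
pole (s+781): 781 + j200 → |·| = √(781²+200²) = √649961 ≈ 806.2, ∠ = arctan(200/781) ≈ 14.36°
|H| = 10 · 64531 / 1.6205e+05 ≈ 3.9822
Gain = 20 log₁₀(3.9822) ≈ 12.00 dB
∠H = 121.53° − 98.65° = 22.88°

12.0 dB, 22.9°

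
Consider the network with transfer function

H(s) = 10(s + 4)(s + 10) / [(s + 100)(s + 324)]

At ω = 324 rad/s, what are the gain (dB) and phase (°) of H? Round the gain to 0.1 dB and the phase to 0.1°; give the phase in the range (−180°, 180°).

At s = jω = j324:
zero (s+4): 4 + j324 → |·| = √(4²+324²) = √104992 ≈ 324.02, ∠ = arctan(324/4) ≈ 89.29°
zero (s+10): 10 + j324 → |·| = √(10²+324²) = √105076 ≈ 324.15, ∠ = arctan(324/10) ≈ 88.23°
pole (s+100): 100 + j324 → |·| = √(100²+324²) = √114976 ≈ 339.08, ∠ = arctan(324/100) ≈ 72.85°
pole (s+324): 324 + j324 → |·| = √(324²+324²) = √209952 ≈ 458.21, ∠ = arctan(324/324) ≈ 45.00°
|H| = 10 · 1.0503e+05 / 1.5537e+05 ≈ 6.76
Gain = 20 log₁₀(6.76) ≈ 16.60 dB
∠H = 177.52° − 117.85° = 59.67°

16.6 dB, 59.7°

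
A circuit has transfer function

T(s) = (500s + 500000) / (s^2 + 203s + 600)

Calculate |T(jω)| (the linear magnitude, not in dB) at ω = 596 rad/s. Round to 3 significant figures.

Substitute s = j596:
Numerator: 500(j596) + 500000 = 500000 + j298000
Denominator: (j596)^2 + 203(j596) + 600 = -354616 + j120988
|N| = √(500000² + 298000²) ≈ 5.8207e+05, ∠N ≈ 30.79°
|D| = √(354616² + 120988²) ≈ 3.7469e+05, ∠D ≈ 161.16°
|T| = 5.8207e+05 / 3.7469e+05 ≈ 1.5535

1.55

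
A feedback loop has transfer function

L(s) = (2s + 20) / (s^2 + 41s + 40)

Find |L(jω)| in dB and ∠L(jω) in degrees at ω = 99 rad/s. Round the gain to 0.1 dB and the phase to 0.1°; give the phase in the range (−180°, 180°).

Substitute s = j99:
Numerator: 2(j99) + 20 = 20 + j198
Denominator: (j99)^2 + 41(j99) + 40 = -9761 + j4059
|N| = √(20² + 198²) ≈ 199.01, ∠N ≈ 84.23°
|D| = √(9761² + 4059²) ≈ 10571, ∠D ≈ 157.42°
|L| = 199.01 / 10571 ≈ 0.018826
Gain = 20 log₁₀(0.018826) ≈ -34.50 dB
∠L = 84.23° − 157.42° = -73.19°

-34.5 dB, -73.2°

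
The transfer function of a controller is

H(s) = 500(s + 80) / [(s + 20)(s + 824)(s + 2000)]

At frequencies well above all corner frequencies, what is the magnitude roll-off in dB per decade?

Each pole contributes −20 dB/decade at high frequency; each zero contributes +20 dB/decade.
Net: 1 zero(s) − 3 pole(s) → -40 dB/decade.

-40 dB/decade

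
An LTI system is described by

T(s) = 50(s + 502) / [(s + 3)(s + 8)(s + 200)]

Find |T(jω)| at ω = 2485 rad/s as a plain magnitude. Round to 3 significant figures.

8.23e-06

At s = jω = j2485:
zero (s+502): 502 + j2485 → |·| = √(502²+2485²) = √6427229 ≈ 2535.2, ∠ = arctan(2485/502) ≈ 78.58°
pole (s+3): 3 + j2485 → |·| = √(3²+2485²) = √6175234 ≈ 2485, ∠ = arctan(2485/3) ≈ 89.93°
pole (s+8): 8 + j2485 → |·| = √(8²+2485²) = √6175289 ≈ 2485, ∠ = arctan(2485/8) ≈ 89.82°
pole (s+200): 200 + j2485 → |·| = √(200²+2485²) = √6215225 ≈ 2493, ∠ = arctan(2485/200) ≈ 85.40°
|T| = 50 · 2535.2 / 1.5395e+10 ≈ 8.2338e-06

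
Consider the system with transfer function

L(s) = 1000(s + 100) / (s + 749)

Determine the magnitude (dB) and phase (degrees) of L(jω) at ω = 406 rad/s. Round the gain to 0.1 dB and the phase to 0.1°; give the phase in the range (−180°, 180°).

53.8 dB, 47.7°

At s = jω = j406:
zero (s+100): 100 + j406 → |·| = √(100²+406²) = √174836 ≈ 418.13, ∠ = arctan(406/100) ≈ 76.16°
pole (s+749): 749 + j406 → |·| = √(749²+406²) = √725837 ≈ 851.96, ∠ = arctan(406/749) ≈ 28.46°
|L| = 1000 · 418.13 / 851.96 ≈ 490.79
Gain = 20 log₁₀(490.79) ≈ 53.82 dB
∠L = 76.16° − 28.46° = 47.70°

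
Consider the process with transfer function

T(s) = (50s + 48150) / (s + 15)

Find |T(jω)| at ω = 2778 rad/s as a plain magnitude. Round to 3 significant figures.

52.9

Substitute s = j2778:
Numerator: 50(j2778) + 48150 = 48150 + j138900
Denominator: (j2778) + 15 = 15 + j2778
|N| = √(48150² + 138900²) ≈ 1.4701e+05, ∠N ≈ 70.88°
|D| = √(15² + 2778²) ≈ 2778, ∠D ≈ 89.69°
|T| = 1.4701e+05 / 2778 ≈ 52.919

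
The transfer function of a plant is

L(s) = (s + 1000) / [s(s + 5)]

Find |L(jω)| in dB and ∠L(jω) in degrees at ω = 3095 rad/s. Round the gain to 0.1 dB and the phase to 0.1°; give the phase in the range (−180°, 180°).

-69.4 dB, -107.8°

At s = jω = j3095:
zero (s+1000): 1000 + j3095 → |·| = √(1000²+3095²) = √10579025 ≈ 3252.5, ∠ = arctan(3095/1000) ≈ 72.09°
pole (s+5): 5 + j3095 → |·| = √(5²+3095²) = √9579050 ≈ 3095, ∠ = arctan(3095/5) ≈ 89.91°
pole at origin: |s| = 3095, ∠ = 90.00° (in denominator)
|L| = 1 · 3252.5 / 9.579e+06 ≈ 0.00033954
Gain = 20 log₁₀(0.00033954) ≈ -69.38 dB
∠L = 72.09° − 179.91° = -107.82°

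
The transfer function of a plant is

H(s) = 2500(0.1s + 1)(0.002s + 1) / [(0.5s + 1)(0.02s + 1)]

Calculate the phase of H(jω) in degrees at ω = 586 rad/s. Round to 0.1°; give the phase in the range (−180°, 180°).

-36.4°

At ω = 586 rad/s:
zero (1 + j586·0.1) = 1 + j58.6 → |·| ≈ 58.609, ∠ ≈ 89.02°
zero (1 + j586·0.002) = 1 + j1.172 → |·| ≈ 1.5406, ∠ ≈ 49.53°
pole (1 + j586·0.5) = 1 + j293 → |·| ≈ 293, ∠ ≈ 89.80°
pole (1 + j586·0.02) = 1 + j11.72 → |·| ≈ 11.763, ∠ ≈ 85.12°
∠H = (89.02° + 49.53°) − (89.80° + 85.12°) = -36.37°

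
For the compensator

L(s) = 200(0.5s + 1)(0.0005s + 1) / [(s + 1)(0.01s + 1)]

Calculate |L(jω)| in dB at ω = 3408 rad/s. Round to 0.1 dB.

15.3 dB

At ω = 3408 rad/s:
zero (1 + j3408·0.5) = 1 + j1704 → |·| ≈ 1704, ∠ ≈ 89.97°
zero (1 + j3408·0.0005) = 1 + j1.704 → |·| ≈ 1.9758, ∠ ≈ 59.59°
pole (1 + j3408·1) = 1 + j3408 → |·| ≈ 3408, ∠ ≈ 89.98°
pole (1 + j3408·0.01) = 1 + j34.08 → |·| ≈ 34.095, ∠ ≈ 88.32°
|L| = 200 · 1704 · 1.9758 / (3408 · 34.095) ≈ 5.795
Gain = 20 log₁₀(5.795) ≈ 15.26 dB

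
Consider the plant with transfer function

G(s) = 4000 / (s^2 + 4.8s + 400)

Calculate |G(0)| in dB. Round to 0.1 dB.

G(0) = 4000 / 400 = 10
20 log₁₀(10) ≈ 20.00 dB

20.0 dB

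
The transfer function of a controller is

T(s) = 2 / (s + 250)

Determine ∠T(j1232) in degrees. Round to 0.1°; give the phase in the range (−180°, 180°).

-78.5°

Substitute s = j1232:
Numerator: 2 = 2 + j0
Denominator: (j1232) + 250 = 250 + j1232
|N| = √(2² + 0²) ≈ 2, ∠N ≈ 0.00°
|D| = √(250² + 1232²) ≈ 1257.1, ∠D ≈ 78.53°
∠T = 0.00° − 78.53° = -78.53°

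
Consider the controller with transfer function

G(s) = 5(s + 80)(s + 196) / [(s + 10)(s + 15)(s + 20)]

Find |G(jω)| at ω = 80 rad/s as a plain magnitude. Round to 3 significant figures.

0.221

At s = jω = j80:
zero (s+80): 80 + j80 → |·| = √(80²+80²) = √12800 ≈ 113.14, ∠ = arctan(80/80) ≈ 45.00°
zero (s+196): 196 + j80 → |·| = √(196²+80²) = √44816 ≈ 211.7, ∠ = arctan(80/196) ≈ 22.20°
pole (s+10): 10 + j80 → |·| = √(10²+80²) = √6500 ≈ 80.623, ∠ = arctan(80/10) ≈ 82.87°
pole (s+15): 15 + j80 → |·| = √(15²+80²) = √6625 ≈ 81.394, ∠ = arctan(80/15) ≈ 79.38°
pole (s+20): 20 + j80 → |·| = √(20²+80²) = √6800 ≈ 82.462, ∠ = arctan(80/20) ≈ 75.96°
|G| = 5 · 23952 / 5.4113e+05 ≈ 0.22131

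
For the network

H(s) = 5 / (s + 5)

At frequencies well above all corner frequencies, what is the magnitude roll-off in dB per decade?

Each pole contributes −20 dB/decade at high frequency; each zero contributes +20 dB/decade.
Net: 0 zero(s) − 1 pole(s) → -20 dB/decade.

-20 dB/decade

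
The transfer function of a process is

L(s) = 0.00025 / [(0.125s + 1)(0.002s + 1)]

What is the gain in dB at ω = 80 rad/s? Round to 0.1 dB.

-92.2 dB

At ω = 80 rad/s:
pole (1 + j80·0.125) = 1 + j10 → |·| ≈ 10.05, ∠ ≈ 84.29°
pole (1 + j80·0.002) = 1 + j0.16 → |·| ≈ 1.0127, ∠ ≈ 9.09°
|L| = 0.00025 · 1 / (10.05 · 1.0127) ≈ 2.4564e-05
Gain = 20 log₁₀(2.4564e-05) ≈ -92.19 dB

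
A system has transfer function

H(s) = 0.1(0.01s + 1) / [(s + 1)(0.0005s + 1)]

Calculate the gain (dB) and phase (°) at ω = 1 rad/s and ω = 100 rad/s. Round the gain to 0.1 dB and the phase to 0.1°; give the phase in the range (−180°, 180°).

ω = 1: -23.0 dB, -44.5°; ω = 100: -57.0 dB, -47.3°

At ω = 1 rad/s:
zero (1 + j1·0.01) = 1 + j0.01 → |·| ≈ 1, ∠ ≈ 0.57°
pole (1 + j1·1) = 1 + j1 → |·| ≈ 1.4142, ∠ ≈ 45.00°
pole (1 + j1·0.0005) = 1 + j0.0005 → |·| ≈ 1, ∠ ≈ 0.03°
|H| = 0.1 · 1 / (1.4142 · 1) ≈ 0.070711
Gain = 20 log₁₀(0.070711) ≈ -23.01 dB
∠H = (0.57°) − (45.00° + 0.03°) = -44.46°

At ω = 100 rad/s:
zero (1 + j100·0.01) = 1 + j1 → |·| ≈ 1.4142, ∠ ≈ 45.00°
pole (1 + j100·1) = 1 + j100 → |·| ≈ 100, ∠ ≈ 89.43°
pole (1 + j100·0.0005) = 1 + j0.05 → |·| ≈ 1.0012, ∠ ≈ 2.86°
|H| = 0.1 · 1.4142 / (100 · 1.0012) ≈ 0.0014125
Gain = 20 log₁₀(0.0014125) ≈ -57.00 dB
∠H = (45.00°) − (89.43° + 2.86°) = -47.29°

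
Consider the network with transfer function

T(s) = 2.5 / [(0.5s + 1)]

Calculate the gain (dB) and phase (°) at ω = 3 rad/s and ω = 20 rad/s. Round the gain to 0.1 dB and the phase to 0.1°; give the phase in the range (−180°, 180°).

ω = 3: 2.8 dB, -56.3°; ω = 20: -12.1 dB, -84.3°

At ω = 3 rad/s:
pole (1 + j3·0.5) = 1 + j1.5 → |·| ≈ 1.8028, ∠ ≈ 56.31°
|T| = 2.5 · 1 / (1.8028) ≈ 1.3867
Gain = 20 log₁₀(1.3867) ≈ 2.84 dB
∠T = (0°) − (56.31°) = -56.31°

At ω = 20 rad/s:
pole (1 + j20·0.5) = 1 + j10 → |·| ≈ 10.05, ∠ ≈ 84.29°
|T| = 2.5 · 1 / (10.05) ≈ 0.24876
Gain = 20 log₁₀(0.24876) ≈ -12.08 dB
∠T = (0°) − (84.29°) = -84.29°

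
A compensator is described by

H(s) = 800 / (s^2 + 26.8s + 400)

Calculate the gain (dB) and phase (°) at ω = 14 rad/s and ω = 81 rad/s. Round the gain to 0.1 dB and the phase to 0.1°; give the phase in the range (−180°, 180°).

At s = jω = j14:
quadratic: (j14)² + 26.8·j14 + 400 = 204 + j375.2 → |·| ≈ 427.07, ∠ ≈ 61.47°
|H| = 800 / 427.07 ≈ 1.8732
Gain = 20 log₁₀(1.8732) ≈ 5.45 dB
∠H = 0.00° − 61.47° = -61.47°

At s = jω = j81:
quadratic: (j81)² + 26.8·j81 + 400 = -6161 + j2170.8 → |·| ≈ 6532.3, ∠ ≈ 160.59°
|H| = 800 / 6532.3 ≈ 0.12247
Gain = 20 log₁₀(0.12247) ≈ -18.24 dB
∠H = 0.00° − 160.59° = -160.59°

ω = 14: 5.5 dB, -61.5°; ω = 81: -18.2 dB, -160.6°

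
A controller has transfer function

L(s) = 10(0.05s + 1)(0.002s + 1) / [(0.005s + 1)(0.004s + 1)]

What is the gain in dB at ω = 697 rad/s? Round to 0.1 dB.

34.9 dB

At ω = 697 rad/s:
zero (1 + j697·0.05) = 1 + j34.85 → |·| ≈ 34.864, ∠ ≈ 88.36°
zero (1 + j697·0.002) = 1 + j1.394 → |·| ≈ 1.7156, ∠ ≈ 54.35°
pole (1 + j697·0.005) = 1 + j3.485 → |·| ≈ 3.6256, ∠ ≈ 73.99°
pole (1 + j697·0.004) = 1 + j2.788 → |·| ≈ 2.9619, ∠ ≈ 70.27°
|L| = 10 · 34.864 · 1.7156 / (3.6256 · 2.9619) ≈ 55.698
Gain = 20 log₁₀(55.698) ≈ 34.92 dB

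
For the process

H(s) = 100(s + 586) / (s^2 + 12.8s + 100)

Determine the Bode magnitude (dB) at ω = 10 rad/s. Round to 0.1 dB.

53.2 dB

At s = jω = j10:
zero (s+586): 586 + j10 → |·| = √(586²+10²) = √343496 ≈ 586.09, ∠ = arctan(10/586) ≈ 0.98°
quadratic: (j10)² + 12.8·j10 + 100 = 0 + j128 → |·| ≈ 128, ∠ ≈ 90.00°
|H| = 100 · 586.09 / 128 ≈ 457.88
Gain = 20 log₁₀(457.88) ≈ 53.22 dB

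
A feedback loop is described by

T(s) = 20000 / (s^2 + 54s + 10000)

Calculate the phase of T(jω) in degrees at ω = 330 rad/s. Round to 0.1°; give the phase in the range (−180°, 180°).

-169.8°

At s = jω = j330:
quadratic: (j330)² + 54·j330 + 10000 = -98900 + j17820 → |·| ≈ 1.0049e+05, ∠ ≈ 169.79°
∠T = 0.00° − 169.79° = -169.79°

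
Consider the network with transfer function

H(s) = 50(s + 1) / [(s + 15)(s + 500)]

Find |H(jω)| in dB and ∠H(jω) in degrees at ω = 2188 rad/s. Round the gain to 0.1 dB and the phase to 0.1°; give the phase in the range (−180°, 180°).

At s = jω = j2188:
zero (s+1): 1 + j2188 → |·| = √(1²+2188²) = √4787345 ≈ 2188, ∠ = arctan(2188/1) ≈ 89.97°
pole (s+15): 15 + j2188 → |·| = √(15²+2188²) = √4787569 ≈ 2188.1, ∠ = arctan(2188/15) ≈ 89.61°
pole (s+500): 500 + j2188 → |·| = √(500²+2188²) = √5037344 ≈ 2244.4, ∠ = arctan(2188/500) ≈ 77.13°
|H| = 50 · 2188 / 4.911e+06 ≈ 0.022277
Gain = 20 log₁₀(0.022277) ≈ -33.04 dB
∠H = 89.97° − 166.74° = -76.77°

-33.0 dB, -76.8°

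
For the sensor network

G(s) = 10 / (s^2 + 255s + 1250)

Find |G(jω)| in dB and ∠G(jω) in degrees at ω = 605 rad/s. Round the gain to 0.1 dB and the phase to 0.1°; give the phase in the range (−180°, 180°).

-92.0 dB, -157.1°

Substitute s = j605:
Numerator: 10 = 10 + j0
Denominator: (j605)^2 + 255(j605) + 1250 = -364775 + j154275
|N| = √(10² + 0²) ≈ 10, ∠N ≈ 0.00°
|D| = √(364775² + 154275²) ≈ 3.9606e+05, ∠D ≈ 157.07°
|G| = 10 / 3.9606e+05 ≈ 2.5249e-05
Gain = 20 log₁₀(2.5249e-05) ≈ -91.96 dB
∠G = 0.00° − 157.07° = -157.07°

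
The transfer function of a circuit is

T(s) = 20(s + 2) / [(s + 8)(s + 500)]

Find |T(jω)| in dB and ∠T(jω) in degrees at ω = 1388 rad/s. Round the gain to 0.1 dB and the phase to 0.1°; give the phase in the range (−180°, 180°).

-37.4 dB, -69.9°

At s = jω = j1388:
zero (s+2): 2 + j1388 → |·| = √(2²+1388²) = √1926548 ≈ 1388, ∠ = arctan(1388/2) ≈ 89.92°
pole (s+8): 8 + j1388 → |·| = √(8²+1388²) = √1926608 ≈ 1388, ∠ = arctan(1388/8) ≈ 89.67°
pole (s+500): 500 + j1388 → |·| = √(500²+1388²) = √2176544 ≈ 1475.3, ∠ = arctan(1388/500) ≈ 70.19°
|T| = 20 · 1388 / 2.0477e+06 ≈ 0.013557
Gain = 20 log₁₀(0.013557) ≈ -37.36 dB
∠T = 89.92° − 159.86° = -69.94°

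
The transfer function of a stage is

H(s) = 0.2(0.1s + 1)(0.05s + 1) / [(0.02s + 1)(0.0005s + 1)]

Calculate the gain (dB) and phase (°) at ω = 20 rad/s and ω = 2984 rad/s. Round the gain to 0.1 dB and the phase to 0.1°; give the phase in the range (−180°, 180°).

At ω = 20 rad/s:
zero (1 + j20·0.1) = 1 + j2 → |·| ≈ 2.2361, ∠ ≈ 63.43°
zero (1 + j20·0.05) = 1 + j1 → |·| ≈ 1.4142, ∠ ≈ 45.00°
pole (1 + j20·0.02) = 1 + j0.4 → |·| ≈ 1.077, ∠ ≈ 21.80°
pole (1 + j20·0.0005) = 1 + j0.01 → |·| ≈ 1, ∠ ≈ 0.57°
|H| = 0.2 · 2.2361 · 1.4142 / (1.077 · 1) ≈ 0.58724
Gain = 20 log₁₀(0.58724) ≈ -4.62 dB
∠H = (63.43° + 45.00°) − (21.80° + 0.57°) = 86.06°

At ω = 2984 rad/s:
zero (1 + j2984·0.1) = 1 + j298.4 → |·| ≈ 298.4, ∠ ≈ 89.81°
zero (1 + j2984·0.05) = 1 + j149.2 → |·| ≈ 149.2, ∠ ≈ 89.62°
pole (1 + j2984·0.02) = 1 + j59.68 → |·| ≈ 59.688, ∠ ≈ 89.04°
pole (1 + j2984·0.0005) = 1 + j1.492 → |·| ≈ 1.7961, ∠ ≈ 56.17°
|H| = 0.2 · 298.4 · 149.2 / (59.688 · 1.7961) ≈ 83.058
Gain = 20 log₁₀(83.058) ≈ 38.39 dB
∠H = (89.81° + 89.62°) − (89.04° + 56.17°) = 34.22°

ω = 20: -4.6 dB, 86.1°; ω = 2984: 38.4 dB, 34.2°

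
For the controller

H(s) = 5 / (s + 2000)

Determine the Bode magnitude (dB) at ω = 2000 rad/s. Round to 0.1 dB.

-55.1 dB

At s = jω = j2000:
pole (s+2000): 2000 + j2000 → |·| = √(2000²+2000²) = √8000000 ≈ 2828.4, ∠ = arctan(2000/2000) ≈ 45.00°
|H| = 5 / 2828.4 ≈ 0.0017678
Gain = 20 log₁₀(0.0017678) ≈ -55.05 dB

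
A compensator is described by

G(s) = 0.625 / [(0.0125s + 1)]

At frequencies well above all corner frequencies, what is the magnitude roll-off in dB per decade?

Each pole contributes −20 dB/decade at high frequency; each zero contributes +20 dB/decade.
Net: 0 zero(s) − 1 pole(s) → -20 dB/decade.

-20 dB/decade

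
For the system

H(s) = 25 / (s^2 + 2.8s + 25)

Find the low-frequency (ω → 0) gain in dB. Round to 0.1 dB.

0.0 dB

H(0) = 25 / 25 = 1
20 log₁₀(1) ≈ 0.00 dB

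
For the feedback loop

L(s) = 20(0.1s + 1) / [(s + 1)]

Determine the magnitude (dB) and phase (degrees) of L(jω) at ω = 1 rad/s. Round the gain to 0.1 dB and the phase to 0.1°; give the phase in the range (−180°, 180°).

23.1 dB, -39.3°

At ω = 1 rad/s:
zero (1 + j1·0.1) = 1 + j0.1 → |·| ≈ 1.005, ∠ ≈ 5.71°
pole (1 + j1·1) = 1 + j1 → |·| ≈ 1.4142, ∠ ≈ 45.00°
|L| = 20 · 1.005 / (1.4142) ≈ 14.213
Gain = 20 log₁₀(14.213) ≈ 23.05 dB
∠L = (5.71°) − (45.00°) = -39.29°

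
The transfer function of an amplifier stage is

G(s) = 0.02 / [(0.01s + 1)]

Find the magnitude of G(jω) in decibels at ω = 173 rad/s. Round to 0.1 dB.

-40.0 dB

At ω = 173 rad/s:
pole (1 + j173·0.01) = 1 + j1.73 → |·| ≈ 1.9982, ∠ ≈ 59.97°
|G| = 0.02 · 1 / (1.9982) ≈ 0.010009
Gain = 20 log₁₀(0.010009) ≈ -39.99 dB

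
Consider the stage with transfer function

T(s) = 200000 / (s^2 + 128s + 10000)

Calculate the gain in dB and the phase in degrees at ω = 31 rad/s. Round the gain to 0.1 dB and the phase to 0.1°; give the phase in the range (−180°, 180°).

26.1 dB, -23.7°

At s = jω = j31:
quadratic: (j31)² + 128·j31 + 10000 = 9039 + j3968 → |·| ≈ 9871.6, ∠ ≈ 23.70°
|T| = 200000 / 9871.6 ≈ 20.26
Gain = 20 log₁₀(20.26) ≈ 26.13 dB
∠T = 0.00° − 23.70° = -23.70°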